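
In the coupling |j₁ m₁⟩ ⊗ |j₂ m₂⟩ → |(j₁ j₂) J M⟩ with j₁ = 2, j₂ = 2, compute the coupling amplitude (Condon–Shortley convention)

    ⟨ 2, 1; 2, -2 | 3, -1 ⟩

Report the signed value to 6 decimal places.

+0.547723  (= +√(3/10))

triangle: 1!·3!·3!/8! = 36/40320
(j±m)!: 3!·1!·0!·4!·2!·4! = 6912
prefactor² = (2J+1)·Δ·N² = 216/5
  k=0: +1/(0!·1!·1!·0!·2!·3!) = 1/12
Σ = 1/12  ⇒  CG² = 216/5·1/12² = 3/10
CG = +√(3/10) = +0.547723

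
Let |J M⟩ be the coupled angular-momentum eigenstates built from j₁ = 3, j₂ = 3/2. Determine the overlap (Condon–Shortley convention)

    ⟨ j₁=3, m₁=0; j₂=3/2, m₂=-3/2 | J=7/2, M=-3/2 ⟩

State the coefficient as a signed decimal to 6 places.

triangle: 1!*5!*2!/9! = 240/362880
(j±m)!: 3!*3!*0!*3!*2!*5! = 51840
prefactor² = (2J+1)*Δ*N² = 1920/7
  k=0: +1/(0!*1!*3!*0!*2!*2!) = 1/24
Σ = 1/24  ⇒  CG² = 1920/7*1/24² = 10/21
CG = +√(10/21) = +0.690066

+√(10/21) = +0.690066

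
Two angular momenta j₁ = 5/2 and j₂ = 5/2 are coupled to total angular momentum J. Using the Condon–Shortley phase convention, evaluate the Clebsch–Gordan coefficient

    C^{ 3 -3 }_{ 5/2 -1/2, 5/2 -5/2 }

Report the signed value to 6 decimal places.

+√(5/18) = +0.527046

j₁+j₂−J=2  J+j₁−j₂=3  J−j₁+j₂=3  j₁+j₂+J+1=9
(j₁±m₁, j₂±m₂, J±M) = (2,3,0,5,0,6)
P² = 1440
sum k=0..0:
  [0] +1/72 = 1/72
S = 1/72
C² = P²·S² = 5/18 ; C = +0.527046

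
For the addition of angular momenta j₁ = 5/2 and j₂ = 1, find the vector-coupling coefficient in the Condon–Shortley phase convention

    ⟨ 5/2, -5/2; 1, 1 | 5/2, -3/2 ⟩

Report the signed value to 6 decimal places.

-0.534522  (= −√(2/7))

j₁+j₂−J=1  J+j₁−j₂=4  J−j₁+j₂=1  j₁+j₂+J+1=7
(j₁±m₁, j₂±m₂, J±M) = (0,5,2,0,1,4)
P² = 1152/7
sum k=1..1:
  [1] −1/24 = -1/24
S = -1/24
C² = P²·S² = 2/7 ; C = -0.534522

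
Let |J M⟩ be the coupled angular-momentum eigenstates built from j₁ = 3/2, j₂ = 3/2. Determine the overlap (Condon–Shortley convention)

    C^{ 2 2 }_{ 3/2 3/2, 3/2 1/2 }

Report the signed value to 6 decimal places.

triangle: 1!*2!*2!/6! = 4/720
(j±m)!: 3!*0!*2!*1!*4!*0! = 288
prefactor² = (2J+1)*Δ*N² = 8
  k=0: +1/(0!*1!*0!*2!*2!*0!) = 1/4
Σ = 1/4  ⇒  CG² = 8*1/4² = 1/2
CG = +√(1/2) = +0.707107

+0.707107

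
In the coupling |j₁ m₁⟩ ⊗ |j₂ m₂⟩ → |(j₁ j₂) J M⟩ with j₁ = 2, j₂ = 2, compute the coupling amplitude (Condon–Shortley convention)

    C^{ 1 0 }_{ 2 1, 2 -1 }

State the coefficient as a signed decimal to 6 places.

j₁+j₂−J=3  J+j₁−j₂=1  J−j₁+j₂=1  j₁+j₂+J+1=6
(j₁±m₁, j₂±m₂, J±M) = (3,1,1,3,1,1)
P² = 9/10
sum k=0..1:
  [0] +1/6 = 1/6
  [1] −1/2 = -1/2
S = -1/3
C² = P²·S² = 1/10 ; C = -0.316228

-0.316228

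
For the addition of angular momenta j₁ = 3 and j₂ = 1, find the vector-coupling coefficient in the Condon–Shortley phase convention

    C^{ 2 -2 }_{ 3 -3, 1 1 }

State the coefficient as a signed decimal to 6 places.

j₁+j₂−J=2  J+j₁−j₂=4  J−j₁+j₂=0  j₁+j₂+J+1=7
(j₁±m₁, j₂±m₂, J±M) = (0,6,2,0,0,4)
P² = 11520/7
sum k=2..2:
  [2] +1/48 = 1/48
S = 1/48
C² = P²·S² = 5/7 ; C = +0.845154

+√(5/7) = +0.845154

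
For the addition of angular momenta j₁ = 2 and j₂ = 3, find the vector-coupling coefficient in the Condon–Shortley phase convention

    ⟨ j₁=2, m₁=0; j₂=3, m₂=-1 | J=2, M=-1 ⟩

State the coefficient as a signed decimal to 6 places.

−√(1/7) ≈ -0.377964

j₁+j₂−J=3  J+j₁−j₂=1  J−j₁+j₂=3  j₁+j₂+J+1=8
(j₁±m₁, j₂±m₂, J±M) = (2,2,2,4,1,3)
P² = 36/7
sum k=1..2:
  [1] −1/4 = -1/4
  [2] +1/12 = 1/12
S = -1/6
C² = P²·S² = 1/7 ; C = -0.377964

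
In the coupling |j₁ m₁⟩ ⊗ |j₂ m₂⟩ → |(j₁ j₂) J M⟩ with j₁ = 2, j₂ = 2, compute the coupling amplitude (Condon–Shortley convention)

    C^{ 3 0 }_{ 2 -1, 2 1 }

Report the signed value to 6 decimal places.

-0.632456

j₁+j₂−J=1  J+j₁−j₂=3  J−j₁+j₂=3  j₁+j₂+J+1=8
(j₁±m₁, j₂±m₂, J±M) = (1,3,3,1,3,3)
P² = 81/10
sum k=0..1:
  [0] +1/36 = 1/36
  [1] −1/4 = -1/4
S = -2/9
C² = P²·S² = 2/5 ; C = -0.632456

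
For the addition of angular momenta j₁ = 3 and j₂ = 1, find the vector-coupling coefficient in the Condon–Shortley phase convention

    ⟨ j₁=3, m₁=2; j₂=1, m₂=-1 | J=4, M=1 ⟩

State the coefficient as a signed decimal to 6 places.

√[9·0!6!2!/9! · 5!1!0!2!5!3!] = √(43200/7)
  +(−1)^0/∏(0,0,1,0,5,2)! = 1/240  (running 1/240)
⟨..|..⟩ = √(43200/7)·(1/240) = +0.327327

+√(3/28) = +0.327327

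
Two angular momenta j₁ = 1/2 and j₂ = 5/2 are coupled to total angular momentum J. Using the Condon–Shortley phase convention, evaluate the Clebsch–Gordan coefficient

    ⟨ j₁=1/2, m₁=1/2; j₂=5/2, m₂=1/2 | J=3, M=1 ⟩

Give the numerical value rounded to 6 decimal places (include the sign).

j₁+j₂−J=0  J+j₁−j₂=1  J−j₁+j₂=5  j₁+j₂+J+1=7
(j₁±m₁, j₂±m₂, J±M) = (1,0,3,2,4,2)
P² = 96
sum k=0..0:
  [0] +1/12 = 1/12
S = 1/12
C² = P²·S² = 2/3 ; C = +0.816497

+0.816497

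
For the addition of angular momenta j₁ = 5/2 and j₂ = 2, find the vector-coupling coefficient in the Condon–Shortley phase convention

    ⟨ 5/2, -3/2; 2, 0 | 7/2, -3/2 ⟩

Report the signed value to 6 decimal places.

j₁+j₂−J=1  J+j₁−j₂=4  J−j₁+j₂=3  j₁+j₂+J+1=9
(j₁±m₁, j₂±m₂, J±M) = (1,4,2,2,2,5)
P² = 512/7
sum k=0..1:
  [0] +1/48 = 1/48
  [1] −1/12 = -1/12
S = -1/16
C² = P²·S² = 2/7 ; C = -0.534522

−√(2/7) = -0.534522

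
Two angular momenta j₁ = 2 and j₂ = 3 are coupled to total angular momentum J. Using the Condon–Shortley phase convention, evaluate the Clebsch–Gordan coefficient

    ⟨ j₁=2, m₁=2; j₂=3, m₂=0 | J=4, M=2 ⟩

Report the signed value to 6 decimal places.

+√(3/7) = +0.654654

triangle: 1!×3!×5!/10! = 720/3628800
(j±m)!: 4!×0!×3!×3!×6!×2! = 1244160
prefactor² = (2J+1)×Δ×N² = 15552/7
  k=0: +1/(0!×1!×0!×3!×3!×2!) = 1/72
Σ = 1/72  ⇒  CG² = 15552/7×1/72² = 3/7
CG = +√(3/7) = +0.654654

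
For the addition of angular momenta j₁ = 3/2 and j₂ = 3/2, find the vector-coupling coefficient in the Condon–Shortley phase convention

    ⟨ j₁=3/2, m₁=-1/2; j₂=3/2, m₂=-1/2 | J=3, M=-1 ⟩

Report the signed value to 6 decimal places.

+0.774597  (= +√(3/5))

j₁+j₂−J=0  J+j₁−j₂=3  J−j₁+j₂=3  j₁+j₂+J+1=7
(j₁±m₁, j₂±m₂, J±M) = (1,2,1,2,2,4)
P² = 48/5
sum k=0..0:
  [0] +1/4 = 1/4
S = 1/4
C² = P²·S² = 3/5 ; C = +0.774597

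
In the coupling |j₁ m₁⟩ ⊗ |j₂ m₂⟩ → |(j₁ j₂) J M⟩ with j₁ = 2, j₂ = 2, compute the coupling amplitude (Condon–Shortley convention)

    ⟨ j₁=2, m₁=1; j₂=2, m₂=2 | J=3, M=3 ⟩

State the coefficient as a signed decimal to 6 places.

−√(1/2) = -0.707107

j₁+j₂−J=1  J+j₁−j₂=3  J−j₁+j₂=3  j₁+j₂+J+1=8
(j₁±m₁, j₂±m₂, J±M) = (3,1,4,0,6,0)
P² = 648
sum k=1..1:
  [1] −1/36 = -1/36
S = -1/36
C² = P²·S² = 1/2 ; C = -0.707107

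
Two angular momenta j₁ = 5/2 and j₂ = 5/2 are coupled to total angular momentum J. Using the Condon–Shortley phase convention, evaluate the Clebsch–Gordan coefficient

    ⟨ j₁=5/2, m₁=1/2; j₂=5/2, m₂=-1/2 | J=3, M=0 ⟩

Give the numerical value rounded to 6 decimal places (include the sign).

-0.298142  (= −√(4/45))

triangle: 2!*3!*3!/9! = 72/362880
(j±m)!: 3!*2!*2!*3!*3!*3! = 5184
prefactor² = (2J+1)*Δ*N² = 36/5
  k=0: +1/(0!*2!*2!*2!*1!*1!) = 1/8
  k=1: −1/(1!*1!*1!*1!*2!*2!) = -1/4
  k=2: +1/(2!*0!*0!*0!*3!*3!) = 1/72
Σ = -1/9  ⇒  CG² = 36/5*(-1/9)² = 4/45
CG = −√(4/45) = -0.298142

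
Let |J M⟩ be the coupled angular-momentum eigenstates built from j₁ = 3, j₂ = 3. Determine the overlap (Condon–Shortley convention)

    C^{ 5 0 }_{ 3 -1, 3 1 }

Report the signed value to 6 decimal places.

j₁+j₂−J=1  J+j₁−j₂=5  J−j₁+j₂=5  j₁+j₂+J+1=12
(j₁±m₁, j₂±m₂, J±M) = (2,4,4,2,5,5)
P² = 76800/7
sum k=0..1:
  [0] +1/576 = 1/576
  [1] −1/144 = -1/144
S = -1/192
C² = P²·S² = 25/84 ; C = -0.545545

-0.545545  (= −√(25/84))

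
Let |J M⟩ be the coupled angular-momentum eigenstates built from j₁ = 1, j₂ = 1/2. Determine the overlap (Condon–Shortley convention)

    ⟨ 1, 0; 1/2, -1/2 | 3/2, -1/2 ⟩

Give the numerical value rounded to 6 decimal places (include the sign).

+√(2/3) ≈ +0.816497

j₁+j₂−J=0  J+j₁−j₂=2  J−j₁+j₂=1  j₁+j₂+J+1=4
(j₁±m₁, j₂±m₂, J±M) = (1,1,0,1,1,2)
P² = 2/3
sum k=0..0:
  [0] +1/1 = 1
S = 1
C² = P²·S² = 2/3 ; C = +0.816497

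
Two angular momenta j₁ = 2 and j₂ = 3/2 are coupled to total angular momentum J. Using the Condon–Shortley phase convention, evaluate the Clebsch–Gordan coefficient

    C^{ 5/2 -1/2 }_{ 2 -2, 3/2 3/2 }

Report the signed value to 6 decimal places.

j₁+j₂−J=1  J+j₁−j₂=3  J−j₁+j₂=2  j₁+j₂+J+1=7
(j₁±m₁, j₂±m₂, J±M) = (0,4,3,0,2,3)
P² = 864/35
sum k=1..1:
  [1] −1/12 = -1/12
S = -1/12
C² = P²·S² = 6/35 ; C = -0.414039

−√(6/35) = -0.414039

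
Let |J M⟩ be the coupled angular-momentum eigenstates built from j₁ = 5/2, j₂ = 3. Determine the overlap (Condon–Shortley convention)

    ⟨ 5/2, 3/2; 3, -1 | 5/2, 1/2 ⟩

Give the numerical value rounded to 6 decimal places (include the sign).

√[6·3!2!3!/9! · 4!1!2!4!3!2!] = √(576/35)
  +(−1)^0/∏(0,3,1,2,1,1)! = 1/12  (running 1/12)
  +(−1)^1/∏(1,2,0,1,2,2)! = -1/8  (running -1/24)
⟨..|..⟩ = √(576/35)·(-1/24) = -0.169031

−√(1/35) = -0.169031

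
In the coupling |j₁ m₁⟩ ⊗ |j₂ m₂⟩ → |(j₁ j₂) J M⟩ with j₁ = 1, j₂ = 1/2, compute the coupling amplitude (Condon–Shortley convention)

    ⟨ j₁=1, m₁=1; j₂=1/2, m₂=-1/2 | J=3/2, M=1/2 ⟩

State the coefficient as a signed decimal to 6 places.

+√(1/3) = +0.577350

√[4·0!2!1!/4! · 2!0!0!1!2!1!] = √(4/3)
  +(−1)^0/∏(0,0,0,0,2,1)! = 1/2  (running 1/2)
⟨..|..⟩ = √(4/3)·(1/2) = +0.577350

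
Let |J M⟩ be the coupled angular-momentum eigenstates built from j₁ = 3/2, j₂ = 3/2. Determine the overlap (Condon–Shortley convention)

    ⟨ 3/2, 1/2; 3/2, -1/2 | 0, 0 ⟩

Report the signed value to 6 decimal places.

-0.500000

j₁+j₂−J=3  J+j₁−j₂=0  J−j₁+j₂=0  j₁+j₂+J+1=4
(j₁±m₁, j₂±m₂, J±M) = (2,1,1,2,0,0)
P² = 1
sum k=1..1:
  [1] −1/2 = -1/2
S = -1/2
C² = P²·S² = 1/4 ; C = -0.500000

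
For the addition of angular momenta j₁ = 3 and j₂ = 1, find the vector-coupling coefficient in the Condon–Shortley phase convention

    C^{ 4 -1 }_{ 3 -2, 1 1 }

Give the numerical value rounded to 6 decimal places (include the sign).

j₁+j₂−J=0  J+j₁−j₂=6  J−j₁+j₂=2  j₁+j₂+J+1=9
(j₁±m₁, j₂±m₂, J±M) = (1,5,2,0,3,5)
P² = 43200/7
sum k=0..0:
  [0] +1/240 = 1/240
S = 1/240
C² = P²·S² = 3/28 ; C = +0.327327

+0.327327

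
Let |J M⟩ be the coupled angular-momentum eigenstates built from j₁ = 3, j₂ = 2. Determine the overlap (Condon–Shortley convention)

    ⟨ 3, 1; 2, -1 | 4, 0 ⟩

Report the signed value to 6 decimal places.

+√(5/14) = +0.597614

√[9·1!5!3!/10! · 4!2!1!3!4!4!] = √(10368/35)
  +(−1)^0/∏(0,1,2,1,3,2)! = 1/24  (running 1/24)
  +(−1)^1/∏(1,0,1,0,4,3)! = -1/144  (running 5/144)
⟨..|..⟩ = √(10368/35)·(5/144) = +0.597614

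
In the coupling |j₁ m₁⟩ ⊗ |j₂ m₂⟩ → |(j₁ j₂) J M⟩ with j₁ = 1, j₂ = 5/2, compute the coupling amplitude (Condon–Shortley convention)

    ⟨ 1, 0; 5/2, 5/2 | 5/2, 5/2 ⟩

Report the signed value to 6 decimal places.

j₁+j₂−J=1  J+j₁−j₂=1  J−j₁+j₂=4  j₁+j₂+J+1=7
(j₁±m₁, j₂±m₂, J±M) = (1,1,5,0,5,0)
P² = 2880/7
sum k=1..1:
  [1] −1/24 = -1/24
S = -1/24
C² = P²·S² = 5/7 ; C = -0.845154

−√(5/7) ≈ -0.845154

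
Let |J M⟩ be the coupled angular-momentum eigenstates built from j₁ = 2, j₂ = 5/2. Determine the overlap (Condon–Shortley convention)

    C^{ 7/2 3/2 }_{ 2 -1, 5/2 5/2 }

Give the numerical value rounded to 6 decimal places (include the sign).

-0.487950  (= −√(5/21))

j₁+j₂−J=1  J+j₁−j₂=3  J−j₁+j₂=4  j₁+j₂+J+1=9
(j₁±m₁, j₂±m₂, J±M) = (1,3,5,0,5,2)
P² = 3840/7
sum k=1..1:
  [1] −1/48 = -1/48
S = -1/48
C² = P²·S² = 5/21 ; C = -0.487950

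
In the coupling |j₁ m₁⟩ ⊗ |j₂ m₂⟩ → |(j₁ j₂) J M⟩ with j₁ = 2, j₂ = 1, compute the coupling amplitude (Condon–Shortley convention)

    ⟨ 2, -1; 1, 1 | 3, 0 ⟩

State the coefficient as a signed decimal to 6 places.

+0.447214  (= +√(1/5))

j₁+j₂−J=0  J+j₁−j₂=4  J−j₁+j₂=2  j₁+j₂+J+1=7
(j₁±m₁, j₂±m₂, J±M) = (1,3,2,0,3,3)
P² = 144/5
sum k=0..0:
  [0] +1/12 = 1/12
S = 1/12
C² = P²·S² = 1/5 ; C = +0.447214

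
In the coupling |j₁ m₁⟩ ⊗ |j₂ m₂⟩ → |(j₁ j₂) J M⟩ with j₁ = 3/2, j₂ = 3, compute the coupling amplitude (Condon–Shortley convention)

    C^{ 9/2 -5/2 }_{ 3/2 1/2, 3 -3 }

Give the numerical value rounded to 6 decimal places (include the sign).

+0.288675  (= +√(1/12))

j₁+j₂−J=0  J+j₁−j₂=3  J−j₁+j₂=6  j₁+j₂+J+1=10
(j₁±m₁, j₂±m₂, J±M) = (2,1,0,6,2,7)
P² = 172800
sum k=0..0:
  [0] +1/1440 = 1/1440
S = 1/1440
C² = P²·S² = 1/12 ; C = +0.288675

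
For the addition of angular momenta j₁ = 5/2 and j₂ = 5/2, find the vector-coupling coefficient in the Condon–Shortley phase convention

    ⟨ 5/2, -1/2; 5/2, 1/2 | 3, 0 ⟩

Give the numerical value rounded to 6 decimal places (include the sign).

j₁+j₂−J=2  J+j₁−j₂=3  J−j₁+j₂=3  j₁+j₂+J+1=9
(j₁±m₁, j₂±m₂, J±M) = (2,3,3,2,3,3)
P² = 36/5
sum k=0..2:
  [0] +1/72 = 1/72
  [1] −1/4 = -1/4
  [2] +1/8 = 1/8
S = -1/9
C² = P²·S² = 4/45 ; C = -0.298142

−√(4/45) = -0.298142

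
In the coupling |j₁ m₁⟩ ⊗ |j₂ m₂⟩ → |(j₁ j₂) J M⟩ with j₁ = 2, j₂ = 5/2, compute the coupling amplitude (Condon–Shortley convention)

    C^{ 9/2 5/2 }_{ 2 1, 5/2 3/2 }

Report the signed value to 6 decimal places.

j₁+j₂−J=0  J+j₁−j₂=4  J−j₁+j₂=5  j₁+j₂+J+1=10
(j₁±m₁, j₂±m₂, J±M) = (3,1,4,1,7,2)
P² = 11520
sum k=0..0:
  [0] +1/144 = 1/144
S = 1/144
C² = P²·S² = 5/9 ; C = +0.745356

+√(5/9) ≈ +0.745356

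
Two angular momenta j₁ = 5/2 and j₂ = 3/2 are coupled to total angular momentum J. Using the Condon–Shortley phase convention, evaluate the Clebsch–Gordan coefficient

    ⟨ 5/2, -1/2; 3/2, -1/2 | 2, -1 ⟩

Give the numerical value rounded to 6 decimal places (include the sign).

−√(25/84) = -0.545545

j₁+j₂−J=2  J+j₁−j₂=3  J−j₁+j₂=1  j₁+j₂+J+1=7
(j₁±m₁, j₂±m₂, J±M) = (2,3,1,2,1,3)
P² = 12/7
sum k=0..1:
  [0] +1/12 = 1/12
  [1] −1/2 = -1/2
S = -5/12
C² = P²·S² = 25/84 ; C = -0.545545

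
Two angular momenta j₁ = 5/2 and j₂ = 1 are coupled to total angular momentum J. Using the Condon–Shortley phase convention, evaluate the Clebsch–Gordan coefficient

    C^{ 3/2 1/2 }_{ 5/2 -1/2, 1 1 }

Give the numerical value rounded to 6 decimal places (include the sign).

+√(1/5) = +0.447214

j₁+j₂−J=2  J+j₁−j₂=3  J−j₁+j₂=0  j₁+j₂+J+1=6
(j₁±m₁, j₂±m₂, J±M) = (2,3,2,0,2,1)
P² = 16/5
sum k=2..2:
  [2] +1/4 = 1/4
S = 1/4
C² = P²·S² = 1/5 ; C = +0.447214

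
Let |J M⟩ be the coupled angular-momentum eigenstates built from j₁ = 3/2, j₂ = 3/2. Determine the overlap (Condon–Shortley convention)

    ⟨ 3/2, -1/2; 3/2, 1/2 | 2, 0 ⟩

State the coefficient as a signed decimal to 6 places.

-0.500000

√[5·1!2!2!/6! · 1!2!2!1!2!2!] = √(4/9)
  +(−1)^0/∏(0,1,2,2,0,0)! = 1/4  (running 1/4)
  +(−1)^1/∏(1,0,1,1,1,1)! = -1  (running -3/4)
⟨..|..⟩ = √(4/9)·(-3/4) = -0.500000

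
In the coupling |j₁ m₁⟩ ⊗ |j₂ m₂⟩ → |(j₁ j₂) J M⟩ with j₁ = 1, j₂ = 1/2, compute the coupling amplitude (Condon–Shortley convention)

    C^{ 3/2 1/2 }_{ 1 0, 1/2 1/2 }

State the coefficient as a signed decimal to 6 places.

+√(2/3) ≈ +0.816497

√[4·0!2!1!/4! · 1!1!1!0!2!1!] = √(2/3)
  +(−1)^0/∏(0,0,1,1,1,0)! = 1  (running 1)
⟨..|..⟩ = √(2/3)·(1) = +0.816497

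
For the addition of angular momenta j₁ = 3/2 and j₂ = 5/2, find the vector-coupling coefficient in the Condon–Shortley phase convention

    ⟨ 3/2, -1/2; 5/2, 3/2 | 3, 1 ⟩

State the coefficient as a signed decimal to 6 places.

triangle: 1!·2!·4!/8! = 48/40320
(j±m)!: 1!·2!·4!·1!·4!·2! = 2304
prefactor² = (2J+1)·Δ·N² = 96/5
  k=0: +1/(0!·1!·2!·4!·0!·0!) = 1/48
  k=1: −1/(1!·0!·1!·3!·1!·1!) = -1/6
Σ = -7/48  ⇒  CG² = 96/5·(-7/48)² = 49/120
CG = −√(49/120) = -0.639010

−√(49/120) = -0.639010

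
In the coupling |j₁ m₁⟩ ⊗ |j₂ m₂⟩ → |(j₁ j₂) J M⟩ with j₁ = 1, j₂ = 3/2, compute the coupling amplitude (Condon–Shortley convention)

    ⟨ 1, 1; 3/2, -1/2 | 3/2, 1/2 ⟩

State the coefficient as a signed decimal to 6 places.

+0.730297

j₁+j₂−J=1  J+j₁−j₂=1  J−j₁+j₂=2  j₁+j₂+J+1=5
(j₁±m₁, j₂±m₂, J±M) = (2,0,1,2,2,1)
P² = 8/15
sum k=0..0:
  [0] +1/1 = 1
S = 1
C² = P²·S² = 8/15 ; C = +0.730297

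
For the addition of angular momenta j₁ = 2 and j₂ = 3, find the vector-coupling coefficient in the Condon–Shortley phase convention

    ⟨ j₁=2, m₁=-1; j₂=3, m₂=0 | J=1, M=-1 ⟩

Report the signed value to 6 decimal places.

-0.292770  (= −√(3/35))

triangle: 4!×0!×2!/7! = 48/5040
(j±m)!: 1!×3!×3!×3!×0!×2! = 432
prefactor² = (2J+1)×Δ×N² = 432/35
  k=3: −1/(3!×1!×0!×0!×0!×2!) = -1/12
Σ = -1/12  ⇒  CG² = 432/35×(-1/12)² = 3/35
CG = −√(3/35) = -0.292770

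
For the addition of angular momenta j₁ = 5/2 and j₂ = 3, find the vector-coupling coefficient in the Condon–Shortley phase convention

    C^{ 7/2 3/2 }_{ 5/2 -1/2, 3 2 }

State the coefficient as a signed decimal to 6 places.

+√(2/21) ≈ +0.308607

j₁+j₂−J=2  J+j₁−j₂=3  J−j₁+j₂=4  j₁+j₂+J+1=10
(j₁±m₁, j₂±m₂, J±M) = (2,3,5,1,5,2)
P² = 1536/7
sum k=1..2:
  [1] −1/48 = -1/48
  [2] +1/24 = 1/24
S = 1/48
C² = P²·S² = 2/21 ; C = +0.308607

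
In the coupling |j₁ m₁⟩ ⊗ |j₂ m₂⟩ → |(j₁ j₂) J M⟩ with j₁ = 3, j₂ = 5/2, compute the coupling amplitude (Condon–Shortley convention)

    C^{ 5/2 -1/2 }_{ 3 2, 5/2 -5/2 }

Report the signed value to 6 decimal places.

j₁+j₂−J=3  J+j₁−j₂=3  J−j₁+j₂=2  j₁+j₂+J+1=9
(j₁±m₁, j₂±m₂, J±M) = (5,1,0,5,2,3)
P² = 1440/7
sum k=0..0:
  [0] +1/24 = 1/24
S = 1/24
C² = P²·S² = 5/14 ; C = +0.597614

+0.597614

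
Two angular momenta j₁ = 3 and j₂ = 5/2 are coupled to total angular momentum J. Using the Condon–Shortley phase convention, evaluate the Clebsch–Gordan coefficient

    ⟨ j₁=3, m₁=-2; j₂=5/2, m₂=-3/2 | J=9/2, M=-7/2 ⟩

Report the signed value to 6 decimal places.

√[10·1!5!4!/11! · 1!5!1!4!1!8!] = √(921600/11)
  +(−1)^0/∏(0,1,5,1,0,3)! = 1/720  (running 1/720)
  +(−1)^1/∏(1,0,4,0,1,4)! = -1/576  (running -1/2880)
⟨..|..⟩ = √(921600/11)·(-1/2880) = -0.100504

−√(1/99) = -0.100504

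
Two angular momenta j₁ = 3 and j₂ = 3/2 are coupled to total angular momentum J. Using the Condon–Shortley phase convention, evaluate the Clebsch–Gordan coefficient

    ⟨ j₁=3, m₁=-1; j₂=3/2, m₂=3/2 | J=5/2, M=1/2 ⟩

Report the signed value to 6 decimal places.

j₁+j₂−J=2  J+j₁−j₂=4  J−j₁+j₂=1  j₁+j₂+J+1=8
(j₁±m₁, j₂±m₂, J±M) = (2,4,3,0,3,2)
P² = 864/35
sum k=2..2:
  [2] +1/8 = 1/8
S = 1/8
C² = P²·S² = 27/70 ; C = +0.621059

+√(27/70) ≈ +0.621059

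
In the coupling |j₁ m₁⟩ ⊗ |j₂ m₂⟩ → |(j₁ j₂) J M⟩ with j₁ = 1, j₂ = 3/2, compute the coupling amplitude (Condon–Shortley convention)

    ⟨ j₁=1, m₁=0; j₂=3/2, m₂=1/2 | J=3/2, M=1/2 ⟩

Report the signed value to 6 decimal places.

-0.258199  (= −√(1/15))

√[4·1!1!2!/5! · 1!1!2!1!2!1!] = √(4/15)
  +(−1)^0/∏(0,1,1,2,0,0)! = 1/2  (running 1/2)
  +(−1)^1/∏(1,0,0,1,1,1)! = -1  (running -1/2)
⟨..|..⟩ = √(4/15)·(-1/2) = -0.258199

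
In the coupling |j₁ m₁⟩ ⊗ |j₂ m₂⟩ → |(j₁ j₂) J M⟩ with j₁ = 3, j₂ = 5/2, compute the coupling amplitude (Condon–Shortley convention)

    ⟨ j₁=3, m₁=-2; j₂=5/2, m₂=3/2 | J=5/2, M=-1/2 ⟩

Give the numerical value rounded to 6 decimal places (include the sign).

triangle: 3!×3!×2!/9! = 72/362880
(j±m)!: 1!×5!×4!×1!×2!×3! = 34560
prefactor² = (2J+1)×Δ×N² = 288/7
  k=2: +1/(2!×1!×3!×2!×0!×0!) = 1/24
  k=3: −1/(3!×0!×2!×1!×1!×1!) = -1/12
Σ = -1/24  ⇒  CG² = 288/7×(-1/24)² = 1/14
CG = −√(1/14) = -0.267261

−√(1/14) = -0.267261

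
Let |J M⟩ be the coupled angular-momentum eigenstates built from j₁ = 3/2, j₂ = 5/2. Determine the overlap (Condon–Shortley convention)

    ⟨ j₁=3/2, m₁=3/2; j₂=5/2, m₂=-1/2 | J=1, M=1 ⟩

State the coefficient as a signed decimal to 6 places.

triangle: 3!*0!*2!/6! = 12/720
(j±m)!: 3!*0!*2!*3!*2!*0! = 144
prefactor² = (2J+1)*Δ*N² = 36/5
  k=0: +1/(0!*3!*0!*2!*0!*0!) = 1/12
Σ = 1/12  ⇒  CG² = 36/5*1/12² = 1/20
CG = +√(1/20) = +0.223607

+√(1/20) ≈ +0.223607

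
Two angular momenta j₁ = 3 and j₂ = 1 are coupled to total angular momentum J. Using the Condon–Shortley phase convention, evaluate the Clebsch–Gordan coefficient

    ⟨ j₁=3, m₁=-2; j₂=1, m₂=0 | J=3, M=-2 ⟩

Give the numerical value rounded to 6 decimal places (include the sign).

j₁+j₂−J=1  J+j₁−j₂=5  J−j₁+j₂=1  j₁+j₂+J+1=8
(j₁±m₁, j₂±m₂, J±M) = (1,5,1,1,1,5)
P² = 300
sum k=0..1:
  [0] +1/120 = 1/120
  [1] −1/24 = -1/24
S = -1/30
C² = P²·S² = 1/3 ; C = -0.577350

-0.577350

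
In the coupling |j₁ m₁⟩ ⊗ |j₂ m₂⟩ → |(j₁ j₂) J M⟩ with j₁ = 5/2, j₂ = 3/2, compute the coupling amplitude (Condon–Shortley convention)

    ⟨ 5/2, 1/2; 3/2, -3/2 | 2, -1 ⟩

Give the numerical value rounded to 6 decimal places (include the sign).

√[5·2!3!1!/7! · 3!2!0!3!1!3!] = √(36/7)
  +(−1)^0/∏(0,2,2,0,1,1)! = 1/4  (running 1/4)
⟨..|..⟩ = √(36/7)·(1/4) = +0.566947

+0.566947  (= +√(9/28))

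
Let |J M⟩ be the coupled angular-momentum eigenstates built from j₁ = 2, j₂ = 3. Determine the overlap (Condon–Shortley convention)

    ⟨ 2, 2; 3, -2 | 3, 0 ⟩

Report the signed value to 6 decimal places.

j₁+j₂−J=2  J+j₁−j₂=2  J−j₁+j₂=4  j₁+j₂+J+1=9
(j₁±m₁, j₂±m₂, J±M) = (4,0,1,5,3,3)
P² = 192
sum k=0..0:
  [0] +1/24 = 1/24
S = 1/24
C² = P²·S² = 1/3 ; C = +0.577350

+0.577350  (= +√(1/3))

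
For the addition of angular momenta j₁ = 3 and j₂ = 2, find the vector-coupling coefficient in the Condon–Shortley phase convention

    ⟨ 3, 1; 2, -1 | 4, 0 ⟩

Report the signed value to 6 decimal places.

+√(5/14) = +0.597614

√[9·1!5!3!/10! · 4!2!1!3!4!4!] = √(10368/35)
  +(−1)^0/∏(0,1,2,1,3,2)! = 1/24  (running 1/24)
  +(−1)^1/∏(1,0,1,0,4,3)! = -1/144  (running 5/144)
⟨..|..⟩ = √(10368/35)·(5/144) = +0.597614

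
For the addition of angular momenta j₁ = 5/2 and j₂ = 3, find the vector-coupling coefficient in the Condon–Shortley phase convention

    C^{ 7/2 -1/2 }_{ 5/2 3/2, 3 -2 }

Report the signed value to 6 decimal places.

j₁+j₂−J=2  J+j₁−j₂=3  J−j₁+j₂=4  j₁+j₂+J+1=10
(j₁±m₁, j₂±m₂, J±M) = (4,1,1,5,3,4)
P² = 9216/35
sum k=0..1:
  [0] +1/24 = 1/24
  [1] −1/144 = -1/144
S = 5/144
C² = P²·S² = 20/63 ; C = +0.563436

+0.563436  (= +√(20/63))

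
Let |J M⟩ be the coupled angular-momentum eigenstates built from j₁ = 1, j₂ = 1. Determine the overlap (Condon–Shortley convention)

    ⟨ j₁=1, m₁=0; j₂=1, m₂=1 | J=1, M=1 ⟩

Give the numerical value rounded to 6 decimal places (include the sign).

√[3·1!1!1!/4! · 1!1!2!0!2!0!] = √(1/2)
  +(−1)^1/∏(1,0,0,1,1,0)! = -1  (running -1)
⟨..|..⟩ = √(1/2)·(-1) = -0.707107

−√(1/2) ≈ -0.707107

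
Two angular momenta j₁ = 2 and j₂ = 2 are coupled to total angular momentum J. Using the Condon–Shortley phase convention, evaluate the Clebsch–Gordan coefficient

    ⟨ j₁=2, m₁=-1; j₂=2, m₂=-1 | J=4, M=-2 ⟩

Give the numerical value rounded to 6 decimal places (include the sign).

+√(4/7) = +0.755929

√[9·0!4!4!/9! · 1!3!1!3!2!6!] = √(5184/7)
  +(−1)^0/∏(0,0,3,1,1,3)! = 1/36  (running 1/36)
⟨..|..⟩ = √(5184/7)·(1/36) = +0.755929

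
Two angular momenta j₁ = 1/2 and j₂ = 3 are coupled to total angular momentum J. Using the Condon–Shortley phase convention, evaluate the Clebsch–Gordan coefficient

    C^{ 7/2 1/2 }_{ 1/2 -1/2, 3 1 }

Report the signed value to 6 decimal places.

+√(3/7) = +0.654654

√[8·0!1!6!/8! · 0!1!4!2!4!3!] = √(6912/7)
  +(−1)^0/∏(0,0,1,4,0,2)! = 1/48  (running 1/48)
⟨..|..⟩ = √(6912/7)·(1/48) = +0.654654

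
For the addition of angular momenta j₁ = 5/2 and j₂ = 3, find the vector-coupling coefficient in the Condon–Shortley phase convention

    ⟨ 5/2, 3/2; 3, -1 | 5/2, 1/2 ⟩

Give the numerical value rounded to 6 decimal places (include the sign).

-0.169031

√[6·3!2!3!/9! · 4!1!2!4!3!2!] = √(576/35)
  +(−1)^0/∏(0,3,1,2,1,1)! = 1/12  (running 1/12)
  +(−1)^1/∏(1,2,0,1,2,2)! = -1/8  (running -1/24)
⟨..|..⟩ = √(576/35)·(-1/24) = -0.169031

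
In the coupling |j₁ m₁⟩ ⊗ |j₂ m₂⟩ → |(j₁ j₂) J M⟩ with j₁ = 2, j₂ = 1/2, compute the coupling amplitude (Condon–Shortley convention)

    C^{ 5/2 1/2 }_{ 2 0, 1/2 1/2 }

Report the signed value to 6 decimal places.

√[6·0!4!1!/6! · 2!2!1!0!3!2!] = √(48/5)
  +(−1)^0/∏(0,0,2,1,2,0)! = 1/4  (running 1/4)
⟨..|..⟩ = √(48/5)·(1/4) = +0.774597

+0.774597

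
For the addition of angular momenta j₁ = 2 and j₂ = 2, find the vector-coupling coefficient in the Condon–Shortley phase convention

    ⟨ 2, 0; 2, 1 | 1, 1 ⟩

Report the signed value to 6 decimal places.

triangle: 3!×1!×1!/6! = 6/720
(j±m)!: 2!×2!×3!×1!×2!×0! = 48
prefactor² = (2J+1)×Δ×N² = 6/5
  k=2: +1/(2!×1!×0!×1!×1!×0!) = 1/2
Σ = 1/2  ⇒  CG² = 6/5×1/2² = 3/10
CG = +√(3/10) = +0.547723

+√(3/10) = +0.547723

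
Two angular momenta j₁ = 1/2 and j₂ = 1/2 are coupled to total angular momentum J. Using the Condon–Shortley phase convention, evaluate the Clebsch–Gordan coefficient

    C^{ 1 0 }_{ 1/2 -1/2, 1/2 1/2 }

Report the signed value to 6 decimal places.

triangle: 0!×1!×1!/3! = 1/6
(j±m)!: 0!×1!×1!×0!×1!×1! = 1
prefactor² = (2J+1)×Δ×N² = 1/2
  k=0: +1/(0!×0!×1!×1!×0!×0!) = 1
Σ = 1  ⇒  CG² = 1/2×1² = 1/2
CG = +√(1/2) = +0.707107

+0.707107  (= +√(1/2))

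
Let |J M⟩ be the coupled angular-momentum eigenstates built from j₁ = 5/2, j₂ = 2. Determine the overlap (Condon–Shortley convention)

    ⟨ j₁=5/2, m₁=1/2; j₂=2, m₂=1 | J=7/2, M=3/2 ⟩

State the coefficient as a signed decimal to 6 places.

triangle: 1!×4!×3!/9! = 144/362880
(j±m)!: 3!×2!×3!×1!×5!×2! = 17280
prefactor² = (2J+1)×Δ×N² = 384/7
  k=0: +1/(0!×1!×2!×3!×2!×0!) = 1/24
  k=1: −1/(1!×0!×1!×2!×3!×1!) = -1/12
Σ = -1/24  ⇒  CG² = 384/7×(-1/24)² = 2/21
CG = −√(2/21) = -0.308607

−√(2/21) ≈ -0.308607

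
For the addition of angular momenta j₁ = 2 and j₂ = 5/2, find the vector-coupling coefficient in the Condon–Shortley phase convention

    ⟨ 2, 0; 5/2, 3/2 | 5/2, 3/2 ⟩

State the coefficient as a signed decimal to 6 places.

√[6·2!2!3!/8! · 2!2!4!1!4!1!] = √(288/35)
  +(−1)^1/∏(1,1,1,3,1,0)! = -1/6  (running -1/6)
  +(−1)^2/∏(2,0,0,2,2,1)! = 1/8  (running -1/24)
⟨..|..⟩ = √(288/35)·(-1/24) = -0.119523

−√(1/70) = -0.119523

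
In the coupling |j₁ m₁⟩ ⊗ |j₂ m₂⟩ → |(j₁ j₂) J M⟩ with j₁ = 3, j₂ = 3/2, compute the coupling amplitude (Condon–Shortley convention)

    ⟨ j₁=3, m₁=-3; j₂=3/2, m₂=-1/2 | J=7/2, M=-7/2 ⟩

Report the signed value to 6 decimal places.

−√(2/3) = -0.816497

√[8·1!5!2!/9! · 0!6!1!2!0!7!] = √(38400)
  +(−1)^1/∏(1,0,5,0,0,2)! = -1/240  (running -1/240)
⟨..|..⟩ = √(38400)·(-1/240) = -0.816497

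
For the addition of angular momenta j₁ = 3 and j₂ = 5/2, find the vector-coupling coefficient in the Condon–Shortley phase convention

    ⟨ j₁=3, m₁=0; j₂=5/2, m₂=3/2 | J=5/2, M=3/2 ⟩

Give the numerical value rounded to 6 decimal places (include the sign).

+√(7/30) ≈ +0.483046

√[6·3!3!2!/9! · 3!3!4!1!4!1!] = √(864/35)
  +(−1)^2/∏(2,1,1,2,2,0)! = 1/8  (running 1/8)
  +(−1)^3/∏(3,0,0,1,3,1)! = -1/36  (running 7/72)
⟨..|..⟩ = √(864/35)·(7/72) = +0.483046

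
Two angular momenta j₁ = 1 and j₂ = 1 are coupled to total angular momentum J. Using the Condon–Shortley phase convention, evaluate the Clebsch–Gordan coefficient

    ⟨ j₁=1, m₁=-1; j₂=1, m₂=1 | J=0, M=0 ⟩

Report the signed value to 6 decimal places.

+0.577350  (= +√(1/3))

√[1·2!0!0!/3! · 0!2!2!0!0!0!] = √(4/3)
  +(−1)^2/∏(2,0,0,0,0,0)! = 1/2  (running 1/2)
⟨..|..⟩ = √(4/3)·(1/2) = +0.577350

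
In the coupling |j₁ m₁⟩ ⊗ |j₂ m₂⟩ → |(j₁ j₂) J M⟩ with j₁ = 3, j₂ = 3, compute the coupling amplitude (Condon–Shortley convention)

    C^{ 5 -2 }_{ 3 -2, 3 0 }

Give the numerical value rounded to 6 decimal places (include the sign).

−√(1/3) ≈ -0.577350

j₁+j₂−J=1  J+j₁−j₂=5  J−j₁+j₂=5  j₁+j₂+J+1=12
(j₁±m₁, j₂±m₂, J±M) = (1,5,3,3,3,7)
P² = 43200
sum k=0..1:
  [0] +1/1440 = 1/1440
  [1] −1/288 = -1/288
S = -1/360
C² = P²·S² = 1/3 ; C = -0.577350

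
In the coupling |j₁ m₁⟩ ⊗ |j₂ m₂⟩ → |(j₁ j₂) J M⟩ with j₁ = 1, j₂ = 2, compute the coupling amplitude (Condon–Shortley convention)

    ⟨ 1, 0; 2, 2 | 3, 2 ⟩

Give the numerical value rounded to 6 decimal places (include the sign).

+√(1/3) = +0.577350

triangle: 0!*2!*4!/7! = 48/5040
(j±m)!: 1!*1!*4!*0!*5!*1! = 2880
prefactor² = (2J+1)*Δ*N² = 192
  k=0: +1/(0!*0!*1!*4!*1!*0!) = 1/24
Σ = 1/24  ⇒  CG² = 192*1/24² = 1/3
CG = +√(1/3) = +0.577350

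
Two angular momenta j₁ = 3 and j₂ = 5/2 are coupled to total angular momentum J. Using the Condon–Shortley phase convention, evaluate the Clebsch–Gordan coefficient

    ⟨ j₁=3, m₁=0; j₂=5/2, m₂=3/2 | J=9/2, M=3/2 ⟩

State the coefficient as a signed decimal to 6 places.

−√(45/154) = -0.540562

triangle: 1!·5!·4!/11! = 2880/39916800
(j±m)!: 3!·3!·4!·1!·6!·3! = 3732480
prefactor² = (2J+1)·Δ·N² = 207360/77
  k=0: +1/(0!·1!·3!·4!·2!·0!) = 1/288
  k=1: −1/(1!·0!·2!·3!·3!·1!) = -1/72
Σ = -1/96  ⇒  CG² = 207360/77·(-1/96)² = 45/154
CG = −√(45/154) = -0.540562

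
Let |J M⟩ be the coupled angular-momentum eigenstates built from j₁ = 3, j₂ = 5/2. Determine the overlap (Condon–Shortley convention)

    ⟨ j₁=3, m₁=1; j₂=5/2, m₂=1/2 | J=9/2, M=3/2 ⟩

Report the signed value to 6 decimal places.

+√(5/231) ≈ +0.147122

triangle: 1!*5!*4!/11! = 2880/39916800
(j±m)!: 4!*2!*3!*2!*6!*3! = 2488320
prefactor² = (2J+1)*Δ*N² = 138240/77
  k=0: +1/(0!*1!*2!*3!*3!*1!) = 1/72
  k=1: −1/(1!*0!*1!*2!*4!*2!) = -1/96
Σ = 1/288  ⇒  CG² = 138240/77*1/288² = 5/231
CG = +√(5/231) = +0.147122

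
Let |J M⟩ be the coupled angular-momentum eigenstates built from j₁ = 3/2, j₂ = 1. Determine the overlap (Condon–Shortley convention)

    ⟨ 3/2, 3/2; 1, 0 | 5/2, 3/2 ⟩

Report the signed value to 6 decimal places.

+0.632456

triangle: 0!·3!·2!/6! = 12/720
(j±m)!: 3!·0!·1!·1!·4!·1! = 144
prefactor² = (2J+1)·Δ·N² = 72/5
  k=0: +1/(0!·0!·0!·1!·3!·1!) = 1/6
Σ = 1/6  ⇒  CG² = 72/5·1/6² = 2/5
CG = +√(2/5) = +0.632456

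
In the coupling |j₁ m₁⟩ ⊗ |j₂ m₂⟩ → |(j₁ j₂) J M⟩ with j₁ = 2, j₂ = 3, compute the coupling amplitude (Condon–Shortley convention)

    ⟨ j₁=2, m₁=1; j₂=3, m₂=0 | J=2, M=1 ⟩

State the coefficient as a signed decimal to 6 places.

triangle: 3!×1!×3!/8! = 36/40320
(j±m)!: 3!×1!×3!×3!×3!×1! = 1296
prefactor² = (2J+1)×Δ×N² = 81/14
  k=0: +1/(0!×3!×1!×3!×0!×0!) = 1/36
  k=1: −1/(1!×2!×0!×2!×1!×1!) = -1/4
Σ = -2/9  ⇒  CG² = 81/14×(-2/9)² = 2/7
CG = −√(2/7) = -0.534522

−√(2/7) ≈ -0.534522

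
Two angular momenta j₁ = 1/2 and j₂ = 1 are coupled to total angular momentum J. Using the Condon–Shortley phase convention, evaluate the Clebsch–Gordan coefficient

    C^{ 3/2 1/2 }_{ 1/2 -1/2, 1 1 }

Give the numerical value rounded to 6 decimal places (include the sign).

+0.577350

triangle: 0!·1!·2!/4! = 2/24
(j±m)!: 0!·1!·2!·0!·2!·1! = 4
prefactor² = (2J+1)·Δ·N² = 4/3
  k=0: +1/(0!·0!·1!·2!·0!·0!) = 1/2
Σ = 1/2  ⇒  CG² = 4/3·1/2² = 1/3
CG = +√(1/3) = +0.577350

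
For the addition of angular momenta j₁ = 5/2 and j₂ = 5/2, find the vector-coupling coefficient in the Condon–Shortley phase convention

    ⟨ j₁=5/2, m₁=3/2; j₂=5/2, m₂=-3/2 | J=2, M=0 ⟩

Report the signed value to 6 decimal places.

+√(1/84) = +0.109109

√[5·3!2!2!/8! · 4!1!1!4!2!2!] = √(48/7)
  +(−1)^0/∏(0,3,1,1,1,1)! = 1/6  (running 1/6)
  +(−1)^1/∏(1,2,0,0,2,2)! = -1/8  (running 1/24)
⟨..|..⟩ = √(48/7)·(1/24) = +0.109109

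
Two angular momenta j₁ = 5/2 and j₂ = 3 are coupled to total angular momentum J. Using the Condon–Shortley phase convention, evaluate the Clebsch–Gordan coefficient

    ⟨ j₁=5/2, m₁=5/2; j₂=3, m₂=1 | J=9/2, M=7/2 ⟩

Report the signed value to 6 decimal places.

+√(50/99) = +0.710669

triangle: 1!*4!*5!/11! = 2880/39916800
(j±m)!: 5!*0!*4!*2!*8!*1! = 232243200
prefactor² = (2J+1)*Δ*N² = 1843200/11
  k=0: +1/(0!*1!*0!*4!*4!*1!) = 1/576
Σ = 1/576  ⇒  CG² = 1843200/11*1/576² = 50/99
CG = +√(50/99) = +0.710669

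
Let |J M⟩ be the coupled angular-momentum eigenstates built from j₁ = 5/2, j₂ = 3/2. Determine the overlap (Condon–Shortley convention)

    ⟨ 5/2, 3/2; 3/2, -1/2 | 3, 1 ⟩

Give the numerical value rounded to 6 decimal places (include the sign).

triangle: 1!·4!·2!/8! = 48/40320
(j±m)!: 4!·1!·1!·2!·4!·2! = 2304
prefactor² = (2J+1)·Δ·N² = 96/5
  k=0: +1/(0!·1!·1!·1!·3!·1!) = 1/6
  k=1: −1/(1!·0!·0!·0!·4!·2!) = -1/48
Σ = 7/48  ⇒  CG² = 96/5·7/48² = 49/120
CG = +√(49/120) = +0.639010

+0.639010  (= +√(49/120))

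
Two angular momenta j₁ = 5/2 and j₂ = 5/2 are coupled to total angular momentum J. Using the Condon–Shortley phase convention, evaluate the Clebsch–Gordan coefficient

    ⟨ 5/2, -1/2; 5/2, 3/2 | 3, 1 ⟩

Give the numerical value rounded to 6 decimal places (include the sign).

j₁+j₂−J=2  J+j₁−j₂=3  J−j₁+j₂=3  j₁+j₂+J+1=9
(j₁±m₁, j₂±m₂, J±M) = (2,3,4,1,4,2)
P² = 96/5
sum k=1..2:
  [1] −1/12 = -1/12
  [2] +1/8 = 1/8
S = 1/24
C² = P²·S² = 1/30 ; C = +0.182574

+0.182574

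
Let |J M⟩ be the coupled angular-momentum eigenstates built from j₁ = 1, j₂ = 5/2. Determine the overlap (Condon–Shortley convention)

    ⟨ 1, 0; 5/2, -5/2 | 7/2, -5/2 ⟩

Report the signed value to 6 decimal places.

triangle: 0!×2!×5!/8! = 240/40320
(j±m)!: 1!×1!×0!×5!×1!×6! = 86400
prefactor² = (2J+1)×Δ×N² = 28800/7
  k=0: +1/(0!×0!×1!×0!×1!×5!) = 1/120
Σ = 1/120  ⇒  CG² = 28800/7×1/120² = 2/7
CG = +√(2/7) = +0.534522

+0.534522  (= +√(2/7))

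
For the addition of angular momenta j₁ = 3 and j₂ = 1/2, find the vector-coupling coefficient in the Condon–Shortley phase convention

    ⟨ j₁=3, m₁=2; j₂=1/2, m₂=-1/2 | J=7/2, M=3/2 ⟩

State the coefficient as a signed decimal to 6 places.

+√(2/7) = +0.534522

j₁+j₂−J=0  J+j₁−j₂=6  J−j₁+j₂=1  j₁+j₂+J+1=8
(j₁±m₁, j₂±m₂, J±M) = (5,1,0,1,5,2)
P² = 28800/7
sum k=0..0:
  [0] +1/120 = 1/120
S = 1/120
C² = P²·S² = 2/7 ; C = +0.534522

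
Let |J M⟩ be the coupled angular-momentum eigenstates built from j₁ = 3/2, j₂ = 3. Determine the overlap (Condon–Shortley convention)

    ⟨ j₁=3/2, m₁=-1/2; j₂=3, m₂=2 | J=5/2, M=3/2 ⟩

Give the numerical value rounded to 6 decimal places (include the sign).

triangle: 2!×1!×4!/8! = 48/40320
(j±m)!: 1!×2!×5!×1!×4!×1! = 5760
prefactor² = (2J+1)×Δ×N² = 288/7
  k=1: −1/(1!×1!×1!×4!×0!×0!) = -1/24
  k=2: +1/(2!×0!×0!×3!×1!×1!) = 1/12
Σ = 1/24  ⇒  CG² = 288/7×1/24² = 1/14
CG = +√(1/14) = +0.267261

+0.267261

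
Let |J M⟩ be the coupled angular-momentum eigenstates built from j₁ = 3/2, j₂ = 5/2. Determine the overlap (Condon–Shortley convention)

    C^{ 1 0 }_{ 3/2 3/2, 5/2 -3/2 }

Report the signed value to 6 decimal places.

√[3·3!0!2!/6! · 3!0!1!4!1!1!] = √(36/5)
  +(−1)^0/∏(0,3,0,1,0,1)! = 1/6  (running 1/6)
⟨..|..⟩ = √(36/5)·(1/6) = +0.447214

+√(1/5) ≈ +0.447214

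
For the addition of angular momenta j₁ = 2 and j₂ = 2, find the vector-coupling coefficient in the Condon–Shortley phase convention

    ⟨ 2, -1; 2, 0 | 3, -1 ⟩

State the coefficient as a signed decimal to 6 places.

triangle: 1!*3!*3!/8! = 36/40320
(j±m)!: 1!*3!*2!*2!*2!*4! = 1152
prefactor² = (2J+1)*Δ*N² = 36/5
  k=0: +1/(0!*1!*3!*2!*0!*1!) = 1/12
  k=1: −1/(1!*0!*2!*1!*1!*2!) = -1/4
Σ = -1/6  ⇒  CG² = 36/5*(-1/6)² = 1/5
CG = −√(1/5) = -0.447214

−√(1/5) = -0.447214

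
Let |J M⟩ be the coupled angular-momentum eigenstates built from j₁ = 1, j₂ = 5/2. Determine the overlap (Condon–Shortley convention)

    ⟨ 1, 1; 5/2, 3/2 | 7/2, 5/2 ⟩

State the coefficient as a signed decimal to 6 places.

j₁+j₂−J=0  J+j₁−j₂=2  J−j₁+j₂=5  j₁+j₂+J+1=8
(j₁±m₁, j₂±m₂, J±M) = (2,0,4,1,6,1)
P² = 11520/7
sum k=0..0:
  [0] +1/48 = 1/48
S = 1/48
C² = P²·S² = 5/7 ; C = +0.845154

+√(5/7) ≈ +0.845154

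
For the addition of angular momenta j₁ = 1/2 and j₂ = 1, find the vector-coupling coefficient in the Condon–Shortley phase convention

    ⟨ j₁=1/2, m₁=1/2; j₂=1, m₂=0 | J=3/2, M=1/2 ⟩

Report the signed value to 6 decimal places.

j₁+j₂−J=0  J+j₁−j₂=1  J−j₁+j₂=2  j₁+j₂+J+1=4
(j₁±m₁, j₂±m₂, J±M) = (1,0,1,1,2,1)
P² = 2/3
sum k=0..0:
  [0] +1/1 = 1
S = 1
C² = P²·S² = 2/3 ; C = +0.816497

+√(2/3) ≈ +0.816497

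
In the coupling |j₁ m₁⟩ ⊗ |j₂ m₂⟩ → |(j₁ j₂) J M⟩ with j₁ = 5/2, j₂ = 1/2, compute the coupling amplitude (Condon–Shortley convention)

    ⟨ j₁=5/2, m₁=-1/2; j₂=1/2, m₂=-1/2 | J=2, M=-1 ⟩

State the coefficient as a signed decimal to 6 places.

+√(1/3) ≈ +0.577350

√[5·1!4!0!/6! · 2!3!0!1!1!3!] = √(12)
  +(−1)^0/∏(0,1,3,0,1,0)! = 1/6  (running 1/6)
⟨..|..⟩ = √(12)·(1/6) = +0.577350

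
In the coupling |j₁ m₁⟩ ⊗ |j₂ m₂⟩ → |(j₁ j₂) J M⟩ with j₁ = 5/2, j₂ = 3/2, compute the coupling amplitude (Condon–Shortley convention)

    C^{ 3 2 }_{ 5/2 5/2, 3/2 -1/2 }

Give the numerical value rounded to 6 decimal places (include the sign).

j₁+j₂−J=1  J+j₁−j₂=4  J−j₁+j₂=2  j₁+j₂+J+1=8
(j₁±m₁, j₂±m₂, J±M) = (5,0,1,2,5,1)
P² = 240
sum k=0..0:
  [0] +1/24 = 1/24
S = 1/24
C² = P²·S² = 5/12 ; C = +0.645497

+√(5/12) = +0.645497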